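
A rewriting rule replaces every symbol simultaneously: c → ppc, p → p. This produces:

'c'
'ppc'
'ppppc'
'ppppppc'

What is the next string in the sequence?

ppppppppc

Apply φ to ppppppc symbol by symbol: p→p, p→p, p→p, p→p, p→p, p→p, c→ppc; joined: p p p p p p ppc.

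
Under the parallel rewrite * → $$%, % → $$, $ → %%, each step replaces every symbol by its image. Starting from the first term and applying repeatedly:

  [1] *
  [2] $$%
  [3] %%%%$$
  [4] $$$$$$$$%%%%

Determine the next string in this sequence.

%%%%%%%%%%%%%%%%$$$$$$$$

Rewriting each symbol of $$$$$$$$%%%%: $→%%, $→%%, $→%%, $→%%, $→%%, $→%%, $→%%, $→%%, %→$$, %→$$, %→$$, %→$$, which concatenates to %% %% %% %% %% %% %% %% $$ $$ $$ $$.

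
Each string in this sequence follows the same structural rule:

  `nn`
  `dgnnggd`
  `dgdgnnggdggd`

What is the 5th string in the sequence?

Each term wraps the previous one in dg on the left and ggd on the right.
From dgdgnnggdggd, 2 further steps: dgdgnnggdggd → dgdgdgnnggdggdggd → (answer).

dgdgdgdgnnggdggdggdggd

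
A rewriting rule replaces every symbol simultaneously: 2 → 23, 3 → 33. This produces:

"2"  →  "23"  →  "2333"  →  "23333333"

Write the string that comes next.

Expanding 23333333: 2→23, 3→33, 3→33, 3→33, 3→33, 3→33, 3→33, 3→33. Concatenated: 23 33 33 33 33 33 33 33.

2333333333333333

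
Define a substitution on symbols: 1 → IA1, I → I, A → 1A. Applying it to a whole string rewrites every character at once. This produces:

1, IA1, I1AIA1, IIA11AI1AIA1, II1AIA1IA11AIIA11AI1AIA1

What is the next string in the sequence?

IIIA11AI1AIA1I1AIA1IA11AII1AIA1IA11AIIA11AI1AIA1

Replace each of the 24 characters of II1AIA1IA11AIIA11AI1AIA1 in place — I I IA1 1A I 1A IA1 I 1A IA1 IA1 1A I I 1A IA1 IA1 1A I IA1 1A I 1A IA1 — and concatenate.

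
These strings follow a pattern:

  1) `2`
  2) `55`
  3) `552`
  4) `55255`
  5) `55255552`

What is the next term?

Each term (from the third on) is the previous term followed by the one before it: term 3 = 55·2 = 552.
The next term joins 55255552 and 55255.

5525555255255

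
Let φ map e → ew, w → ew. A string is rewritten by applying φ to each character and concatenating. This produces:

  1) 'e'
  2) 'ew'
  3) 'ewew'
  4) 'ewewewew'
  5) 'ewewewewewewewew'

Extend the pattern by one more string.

ewewewewewewewewewewewewewewewew

Applying the rule to each of the 16 symbols of ewewewewewewewew gives the pieces ew ew ew ew ew ew ew ew ew ew ew ew ew ew ew ew, which concatenate to the answer.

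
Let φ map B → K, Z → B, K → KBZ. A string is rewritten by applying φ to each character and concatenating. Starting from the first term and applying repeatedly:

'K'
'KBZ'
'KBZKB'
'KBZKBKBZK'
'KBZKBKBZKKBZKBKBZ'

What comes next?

KBZKBKBZKKBZKBKBZKBZKBKBZKKBZKB

φ(KBZKBKBZKKBZKBKBZ) expands symbol-by-symbol to KBZ K B KBZ K KBZ K B KBZ KBZ K B KBZ K KBZ K B; joining the 17 pieces gives the next term.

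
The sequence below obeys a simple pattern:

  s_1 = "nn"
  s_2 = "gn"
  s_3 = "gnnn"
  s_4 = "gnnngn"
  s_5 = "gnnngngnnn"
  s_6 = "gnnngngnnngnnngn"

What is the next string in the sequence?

From term 3 onward, concatenate the last term with the second-to-last: gn·nn = gnnn, gnnn·gn = gnnngn, …
Continuing: gnnngngnnngnnngn · gnnngngnnn gives term 7.

gnnngngnnngnnngngnnngngnnn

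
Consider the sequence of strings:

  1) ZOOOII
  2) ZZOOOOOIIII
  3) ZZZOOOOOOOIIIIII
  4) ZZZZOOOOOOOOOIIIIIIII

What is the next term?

ZZZZZOOOOOOOOOOOIIIIIIIIII

Each string has the form Z^{n} O^{2n+1} I^{2n} (n = 1, 2, …).
For the next term, n = 5, so the run lengths are 5, 11, 10.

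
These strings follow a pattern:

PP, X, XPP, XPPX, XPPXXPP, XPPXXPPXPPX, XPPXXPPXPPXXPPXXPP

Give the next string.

This is a Fibonacci-style word recurrence s(k) = s(k−1)·s(k−2): e.g. X·PP = XPP.
So term 8 is XPPXXPPXPPXXPPXXPP·XPPXXPPXPPX.

XPPXXPPXPPXXPPXXPPXPPXXPPXPPX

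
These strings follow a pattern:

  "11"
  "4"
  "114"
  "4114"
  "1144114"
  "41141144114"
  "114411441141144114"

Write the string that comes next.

This is a Fibonacci-style word recurrence s(k) = s(k−2)·s(k−1): e.g. 11·4 = 114.
Continuing: 41141144114 · 114411441141144114 gives term 8.

41141144114114411441141144114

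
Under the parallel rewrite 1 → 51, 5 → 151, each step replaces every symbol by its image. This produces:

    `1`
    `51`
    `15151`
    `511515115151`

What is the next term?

Rewriting each symbol of 511515115151: 5→151, 1→51, 1→51, 5→151, 1→51, 5→151, 1→51, 1→51, 5→151, 1→51, 5→151, 1→51, which concatenates to 151 51 51 151 51 151 51 51 151 51 151 51.

15151511515115151511515115151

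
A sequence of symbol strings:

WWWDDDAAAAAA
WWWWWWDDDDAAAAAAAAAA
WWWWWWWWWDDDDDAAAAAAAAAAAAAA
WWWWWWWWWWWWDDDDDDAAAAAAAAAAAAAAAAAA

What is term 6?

WWWWWWWWWWWWWWWWWWDDDDDDDDAAAAAAAAAAAAAAAAAAAAAAAAAA

Term n consists of 3n W's, followed by n+2 D's, followed by 4n+2 A's (n = 1, 2, …).
For term 6, n = 6, so the run lengths are 18, 8, 26.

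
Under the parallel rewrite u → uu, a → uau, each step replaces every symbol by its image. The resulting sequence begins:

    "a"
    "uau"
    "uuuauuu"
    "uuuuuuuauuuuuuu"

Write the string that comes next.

Replace each of the 15 characters of uuuuuuuauuuuuuu in place — uu uu uu uu uu uu uu uau uu uu uu uu uu uu uu — and concatenate.

uuuuuuuuuuuuuuuauuuuuuuuuuuuuuu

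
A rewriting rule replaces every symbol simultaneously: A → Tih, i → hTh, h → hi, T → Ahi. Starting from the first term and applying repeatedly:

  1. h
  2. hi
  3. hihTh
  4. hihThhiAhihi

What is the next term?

hihThhiAhihihihThTihhihThhihTh

Expanding hihThhiAhihi: h→hi, i→hTh, h→hi, T→Ahi, h→hi, h→hi, i→hTh, A→Tih, h→hi, i→hTh, h→hi, i→hTh. Concatenated: hi hTh hi Ahi hi hi hTh Tih hi hTh hi hTh.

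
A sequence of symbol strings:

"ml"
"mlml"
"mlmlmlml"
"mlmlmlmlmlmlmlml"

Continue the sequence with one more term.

Each string is two copies of the previous one concatenated.
Doubling mlmlmlmlmlmlmlml:

mlmlmlmlmlmlmlmlmlmlmlmlmlmlmlml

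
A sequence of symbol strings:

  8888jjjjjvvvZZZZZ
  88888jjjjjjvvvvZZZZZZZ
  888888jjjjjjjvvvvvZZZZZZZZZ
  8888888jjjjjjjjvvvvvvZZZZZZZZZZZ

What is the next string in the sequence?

88888888jjjjjjjjjvvvvvvvZZZZZZZZZZZZZ

The n-th term is n+1 8's then n+2 j's then n v's then 2n-1 Z's, where the shown terms are n = 3, 4, 5, 6.
For the next term, n = 7, so the run lengths are 8, 9, 7, 13.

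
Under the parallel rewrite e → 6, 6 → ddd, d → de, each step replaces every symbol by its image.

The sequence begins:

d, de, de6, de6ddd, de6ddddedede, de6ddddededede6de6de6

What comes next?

Rewriting the 21 symbols of de6ddddededede6de6de6 one by one yields de 6 ddd de de de de 6 de 6 de 6 de 6 ddd de 6 ddd de 6 ddd; concatenated:

de6ddddededede6de6de6de6dddde6dddde6ddd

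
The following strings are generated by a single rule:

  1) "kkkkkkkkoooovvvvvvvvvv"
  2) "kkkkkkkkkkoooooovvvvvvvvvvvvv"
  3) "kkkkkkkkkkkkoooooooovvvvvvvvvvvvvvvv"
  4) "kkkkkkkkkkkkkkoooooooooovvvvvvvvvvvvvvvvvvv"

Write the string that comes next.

kkkkkkkkkkkkkkkkoooooooooooovvvvvvvvvvvvvvvvvvvvvv

Reading off run lengths: k runs 8, 10, 12, 14; o runs 4, 6, 8, 10; v runs 10, 13, 16, 19 — each is linear in n, where the shown terms are n = 3, 4, 5, 6.
Setting n = 7 gives 16, 12, 22 characters in each block.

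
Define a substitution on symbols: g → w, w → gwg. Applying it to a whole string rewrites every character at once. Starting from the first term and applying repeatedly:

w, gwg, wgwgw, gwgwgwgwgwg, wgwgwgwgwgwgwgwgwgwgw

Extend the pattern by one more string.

gwgwgwgwgwgwgwgwgwgwgwgwgwgwgwgwgwgwgwgwgwg

φ(wgwgwgwgwgwgwgwgwgwgw) expands symbol-by-symbol to gwg w gwg w gwg w gwg w gwg w gwg w gwg w gwg w gwg w gwg w gwg; joining the 21 pieces gives the next term.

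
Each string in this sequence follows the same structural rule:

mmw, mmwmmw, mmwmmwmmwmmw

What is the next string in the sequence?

s(k+1) = s(k)·s(k) — each term doubles the last.
Doubling mmwmmwmmwmmw:

mmwmmwmmwmmwmmwmmwmmwmmw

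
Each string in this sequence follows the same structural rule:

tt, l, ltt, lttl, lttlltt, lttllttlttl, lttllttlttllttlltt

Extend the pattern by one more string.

Each term (from the third on) is the previous term followed by the one before it: term 3 = l·tt = ltt.
So term 8 is lttllttlttllttlltt·lttllttlttl.

lttllttlttllttllttlttllttlttl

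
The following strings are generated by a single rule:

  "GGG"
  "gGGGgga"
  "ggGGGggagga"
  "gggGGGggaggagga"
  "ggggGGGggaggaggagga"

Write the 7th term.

Every step adds g to the front and gga to the end of the previous string.
From ggggGGGggaggaggagga, 2 further steps: ggggGGGggaggaggagga → gggggGGGggaggaggaggagga → (answer).

ggggggGGGggaggaggaggaggagga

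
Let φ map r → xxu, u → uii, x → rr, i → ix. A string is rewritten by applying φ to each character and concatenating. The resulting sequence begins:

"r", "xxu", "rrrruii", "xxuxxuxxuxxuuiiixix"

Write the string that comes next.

φ(xxuxxuxxuxxuuiiixix) expands symbol-by-symbol to rr rr uii rr rr uii rr rr uii rr rr uii uii ix ix ix rr ix rr; joining the 19 pieces gives the next term.

rrrruiirrrruiirrrruiirrrruiiuiiixixixrrixrr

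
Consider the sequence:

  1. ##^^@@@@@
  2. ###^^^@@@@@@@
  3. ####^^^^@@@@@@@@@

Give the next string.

#####^^^^^@@@@@@@@@@@

The n-th term is n #'s then n ^'s then 2n+1 @'s, where the shown terms are n = 2, 3, 4.
At n = 5 the blocks have lengths 5, 5, 11.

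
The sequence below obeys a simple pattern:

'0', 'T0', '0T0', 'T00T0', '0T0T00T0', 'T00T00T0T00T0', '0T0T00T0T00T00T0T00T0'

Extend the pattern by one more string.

T00T00T0T00T00T0T00T0T00T00T0T00T0

Each term (from the third on) is the two preceding terms concatenated in order: term 3 = 0·T0 = 0T0.
The next term joins T00T00T0T00T0 and 0T0T00T0T00T00T0T00T0.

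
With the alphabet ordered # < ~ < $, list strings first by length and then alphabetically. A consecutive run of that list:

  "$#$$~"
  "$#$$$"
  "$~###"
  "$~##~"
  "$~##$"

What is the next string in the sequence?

$~#~#

The successor of $~##$ increments the rightmost position that isn't already $ and resets every position after it to #.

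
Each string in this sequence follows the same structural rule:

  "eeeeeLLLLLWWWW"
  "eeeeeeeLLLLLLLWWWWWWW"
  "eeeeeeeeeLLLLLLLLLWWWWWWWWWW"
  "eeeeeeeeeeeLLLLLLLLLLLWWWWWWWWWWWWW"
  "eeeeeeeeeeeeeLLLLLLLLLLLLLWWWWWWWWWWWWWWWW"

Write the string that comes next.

eeeeeeeeeeeeeeeLLLLLLLLLLLLLLLWWWWWWWWWWWWWWWWWWW

Reading off run lengths: e runs 5, 7, 9, 11, 13; L runs 5, 7, 9, 11, 13; W runs 4, 7, 10, 13, 16 — each is linear in n (n = 1, 2, …).
At n = 6 the blocks have lengths 15, 15, 19.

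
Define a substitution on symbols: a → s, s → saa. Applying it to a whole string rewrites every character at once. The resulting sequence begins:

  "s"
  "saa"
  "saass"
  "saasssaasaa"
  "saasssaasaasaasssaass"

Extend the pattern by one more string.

saasssaasaasaasssaasssaasssaasaasaasssaasaa

Replace each of the 21 characters of saasssaasaasaasssaass in place — saa s s saa saa saa s s saa s s saa s s saa saa saa s s saa saa — and concatenate.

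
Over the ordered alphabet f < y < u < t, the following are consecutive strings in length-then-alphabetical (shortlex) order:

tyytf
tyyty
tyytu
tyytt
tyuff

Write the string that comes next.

Treat tyuff as a base-4 numeral over the given alphabet and add one, carrying through any trailing t's.

tyufy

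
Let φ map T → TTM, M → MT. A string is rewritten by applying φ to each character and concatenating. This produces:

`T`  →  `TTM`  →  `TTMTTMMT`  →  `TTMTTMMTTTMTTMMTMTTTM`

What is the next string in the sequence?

φ(TTMTTMMTTTMTTMMTMTTTM) expands symbol-by-symbol to TTM TTM MT TTM TTM MT MT TTM TTM TTM MT TTM TTM MT MT TTM MT TTM TTM TTM MT; joining the 21 pieces gives the next term.

TTMTTMMTTTMTTMMTMTTTMTTMTTMMTTTMTTMMTMTTTMMTTTMTTMTTMMT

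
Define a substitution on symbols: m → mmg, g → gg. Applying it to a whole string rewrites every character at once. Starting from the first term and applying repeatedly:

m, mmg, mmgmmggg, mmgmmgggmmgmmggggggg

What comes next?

φ(mmgmmgggmmgmmggggggg) expands symbol-by-symbol to mmg mmg gg mmg mmg gg gg gg mmg mmg gg mmg mmg gg gg gg gg gg gg gg; joining the 20 pieces gives the next term.

mmgmmgggmmgmmgggggggmmgmmgggmmgmmggggggggggggggg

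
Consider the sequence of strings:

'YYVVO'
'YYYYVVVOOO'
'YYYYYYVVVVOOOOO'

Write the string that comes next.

Each string has the form Y^{2n} V^{n+1} O^{2n-1} (n = 1, 2, …).
For the next term, n = 4, so the run lengths are 8, 5, 7.

YYYYYYYYVVVVVOOOOOOO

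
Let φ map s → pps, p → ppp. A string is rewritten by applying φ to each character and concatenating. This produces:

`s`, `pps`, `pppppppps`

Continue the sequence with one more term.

Rewriting each symbol of pppppppps: p→ppp, p→ppp, p→ppp, p→ppp, p→ppp, p→ppp, p→ppp, p→ppp, s→pps, which concatenates to ppp ppp ppp ppp ppp ppp ppp ppp pps.

pppppppppppppppppppppppppps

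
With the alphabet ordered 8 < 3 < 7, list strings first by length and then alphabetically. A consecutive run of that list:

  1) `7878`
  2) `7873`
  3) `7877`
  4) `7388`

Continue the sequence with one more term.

7383

The successor of 7388 increments the rightmost position that isn't already 7 and resets every position after it to 8.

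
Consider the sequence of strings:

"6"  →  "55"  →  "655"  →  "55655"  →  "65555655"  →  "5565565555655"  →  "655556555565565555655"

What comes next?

5565565555655655556555565565555655

Each term (from the third on) is the two preceding terms concatenated in order: term 3 = 6·55 = 655.
The next term joins 5565565555655 and 655556555565565555655.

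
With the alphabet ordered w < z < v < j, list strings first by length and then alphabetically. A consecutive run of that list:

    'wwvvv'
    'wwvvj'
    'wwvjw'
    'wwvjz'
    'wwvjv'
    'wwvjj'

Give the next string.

wwjww

Find the rightmost character of wwvjj below j, bump it to the next letter, and reset everything to its right to w.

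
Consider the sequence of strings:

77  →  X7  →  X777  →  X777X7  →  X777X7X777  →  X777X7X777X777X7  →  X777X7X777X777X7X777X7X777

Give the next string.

Each term (from the third on) is the previous term followed by the one before it: term 3 = X7·77 = X777.
Continuing: X777X7X777X777X7X777X7X777 · X777X7X777X777X7 gives term 8.

X777X7X777X777X7X777X7X777X777X7X777X777X7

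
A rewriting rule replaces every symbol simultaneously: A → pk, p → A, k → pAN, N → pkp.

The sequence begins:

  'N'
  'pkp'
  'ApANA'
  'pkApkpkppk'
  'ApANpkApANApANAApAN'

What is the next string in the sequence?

pkApkpkpApANpkApkpkppkApkpkppkpkApkpkp

Applying the rule to each of the 19 symbols of ApANpkApANApANAApAN gives the pieces pk A pk pkp A pAN pk A pk pkp pk A pk pkp pk pk A pk pkp, which concatenate to the answer.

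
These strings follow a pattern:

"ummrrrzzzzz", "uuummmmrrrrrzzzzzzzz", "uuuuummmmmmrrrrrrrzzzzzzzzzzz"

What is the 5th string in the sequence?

Reading off run lengths: u runs 1, 3, 5; m runs 2, 4, 6; r runs 3, 5, 7; z runs 5, 8, 11 — each is linear in n (n = 1, 2, …).
At n = 5 the blocks have lengths 9, 10, 11, 17.

uuuuuuuuummmmmmmmmmrrrrrrrrrrrzzzzzzzzzzzzzzzzz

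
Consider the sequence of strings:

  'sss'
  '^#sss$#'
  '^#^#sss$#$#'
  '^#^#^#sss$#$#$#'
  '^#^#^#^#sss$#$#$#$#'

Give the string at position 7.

s(k+1) = ^#·s(k)·$#, so each term gains ^# as a prefix and $# as a suffix.
From ^#^#^#^#sss$#$#$#$#, 2 further steps: ^#^#^#^#sss$#$#$#$# → ^#^#^#^#^#sss$#$#$#$#$# → (answer).

^#^#^#^#^#^#sss$#$#$#$#$#$#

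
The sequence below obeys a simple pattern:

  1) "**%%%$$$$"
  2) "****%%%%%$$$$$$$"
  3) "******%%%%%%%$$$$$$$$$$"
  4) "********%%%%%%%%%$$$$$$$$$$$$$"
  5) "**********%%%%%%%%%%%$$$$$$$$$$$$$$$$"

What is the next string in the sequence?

Each string has the form *^{2n} %^{2n+1} $^{3n+1} (n = 1, 2, …).
At n = 6 the blocks have lengths 12, 13, 19.

************%%%%%%%%%%%%%$$$$$$$$$$$$$$$$$$$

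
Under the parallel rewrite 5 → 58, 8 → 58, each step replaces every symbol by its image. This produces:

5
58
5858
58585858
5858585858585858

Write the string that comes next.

Applying the rule to each of the 16 symbols of 5858585858585858 gives the pieces 58 58 58 58 58 58 58 58 58 58 58 58 58 58 58 58, which concatenate to the answer.

58585858585858585858585858585858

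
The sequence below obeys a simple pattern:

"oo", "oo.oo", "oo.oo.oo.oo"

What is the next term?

oo.oo.oo.oo.oo.oo.oo.oo

Each string is two copies of the previous one joined by '.'.
One more doubling of oo.oo.oo.oo gives the answer.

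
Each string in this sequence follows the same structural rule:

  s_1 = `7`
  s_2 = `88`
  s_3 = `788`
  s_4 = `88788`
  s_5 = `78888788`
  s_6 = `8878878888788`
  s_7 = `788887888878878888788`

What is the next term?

8878878888788788887888878878888788

Each term (from the third on) is the two preceding terms concatenated in order: term 3 = 7·88 = 788.
Continuing: 8878878888788 · 788887888878878888788 gives term 8.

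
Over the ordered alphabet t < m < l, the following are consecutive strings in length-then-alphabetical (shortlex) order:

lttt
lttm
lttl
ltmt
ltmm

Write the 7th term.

ltlt

Continuing the enumeration 2 steps past ltmm: ltmm → ltml → (answer).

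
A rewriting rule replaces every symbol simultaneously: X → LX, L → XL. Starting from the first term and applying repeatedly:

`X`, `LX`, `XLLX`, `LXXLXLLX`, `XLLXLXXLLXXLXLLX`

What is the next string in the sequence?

LXXLXLLXXLLXLXXLXLLXLXXLLXXLXLLX

Applying the rule to each of the 16 symbols of XLLXLXXLLXXLXLLX gives the pieces LX XL XL LX XL LX LX XL XL LX LX XL LX XL XL LX, which concatenate to the answer.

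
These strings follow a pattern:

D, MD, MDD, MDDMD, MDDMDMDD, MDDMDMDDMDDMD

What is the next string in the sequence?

This is a Fibonacci-style word recurrence s(k) = s(k−1)·s(k−2): e.g. MD·D = MDD.
So term 7 is MDDMDMDDMDDMD·MDDMDMDD.

MDDMDMDDMDDMDMDDMDMDD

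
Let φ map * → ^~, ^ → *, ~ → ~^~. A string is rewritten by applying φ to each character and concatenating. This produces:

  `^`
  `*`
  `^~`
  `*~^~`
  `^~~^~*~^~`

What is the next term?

*~^~~^~*~^~^~~^~*~^~

Apply φ to ^~~^~*~^~ symbol by symbol: ^→*, ~→~^~, ~→~^~, ^→*, ~→~^~, *→^~, ~→~^~, ^→*, ~→~^~; joined: * ~^~ ~^~ * ~^~ ^~ ~^~ * ~^~.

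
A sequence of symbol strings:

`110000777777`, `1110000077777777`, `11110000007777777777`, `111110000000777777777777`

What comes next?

1111110000000077777777777777

Term n consists of n-1 1's, followed by n+1 0's, followed by 2n 7's, where the shown terms are n = 3, 4, 5, 6.
Setting n = 7 gives 6, 8, 14 characters in each block.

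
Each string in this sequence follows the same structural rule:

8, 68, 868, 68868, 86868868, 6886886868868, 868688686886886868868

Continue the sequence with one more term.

6886886868868868688686886886868868

This is a Fibonacci-style word recurrence s(k) = s(k−2)·s(k−1): e.g. 8·68 = 868.
So term 8 is 6886886868868·868688686886886868868.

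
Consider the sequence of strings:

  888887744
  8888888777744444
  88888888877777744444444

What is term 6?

Reading off run lengths: 8 runs 5, 7, 9; 7 runs 2, 4, 6; 4 runs 2, 5, 8 — each is linear in n (n = 1, 2, …).
At n = 6 the blocks have lengths 15, 12, 17.

88888888888888877777777777744444444444444444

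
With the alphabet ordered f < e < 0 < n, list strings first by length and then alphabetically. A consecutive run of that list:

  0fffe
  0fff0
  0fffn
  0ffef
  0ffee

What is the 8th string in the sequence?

0ff0f

Advancing 3 positions from 0ffee through 0ffee → 0ffe0 → 0ffen reaches term 8.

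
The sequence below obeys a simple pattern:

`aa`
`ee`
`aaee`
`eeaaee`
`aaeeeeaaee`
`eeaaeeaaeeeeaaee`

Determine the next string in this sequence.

Each term (from the third on) is the two preceding terms concatenated in order: term 3 = aa·ee = aaee.
So term 7 is aaeeeeaaee·eeaaeeaaeeeeaaee.

aaeeeeaaeeeeaaeeaaeeeeaaee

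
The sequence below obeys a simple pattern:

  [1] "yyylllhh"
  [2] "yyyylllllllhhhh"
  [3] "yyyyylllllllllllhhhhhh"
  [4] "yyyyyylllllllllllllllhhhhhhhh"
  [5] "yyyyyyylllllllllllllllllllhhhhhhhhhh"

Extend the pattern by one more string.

yyyyyyyylllllllllllllllllllllllhhhhhhhhhhhh

The n-th term is n+2 y's then 4n-1 l's then 2n h's (n = 1, 2, …).
Setting n = 6 gives 8, 23, 12 characters in each block.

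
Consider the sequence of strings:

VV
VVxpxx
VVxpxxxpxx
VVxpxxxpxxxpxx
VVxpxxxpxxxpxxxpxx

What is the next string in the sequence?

VVxpxxxpxxxpxxxpxxxpxx

The strings grow by a fixed suffix xpxx each time.
One more step from VVxpxxxpxxxpxxxpxx gives the answer.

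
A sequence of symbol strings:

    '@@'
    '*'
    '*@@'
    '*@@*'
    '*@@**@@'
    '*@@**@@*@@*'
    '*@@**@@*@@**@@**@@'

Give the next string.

*@@**@@*@@**@@**@@*@@**@@*@@*

This is a Fibonacci-style word recurrence s(k) = s(k−1)·s(k−2): e.g. *·@@ = *@@.
Continuing: *@@**@@*@@**@@**@@ · *@@**@@*@@* gives term 8.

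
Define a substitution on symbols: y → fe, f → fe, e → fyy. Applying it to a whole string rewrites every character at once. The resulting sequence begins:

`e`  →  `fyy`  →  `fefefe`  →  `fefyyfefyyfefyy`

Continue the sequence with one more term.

Applying the rule to each of the 15 symbols of fefyyfefyyfefyy gives the pieces fe fyy fe fe fe fe fyy fe fe fe fe fyy fe fe fe, which concatenate to the answer.

fefyyfefefefefyyfefefefefyyfefefe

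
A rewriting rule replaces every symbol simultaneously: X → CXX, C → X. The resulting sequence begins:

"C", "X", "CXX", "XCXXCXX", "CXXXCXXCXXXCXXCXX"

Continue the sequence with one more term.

XCXXCXXCXXXCXXCXXXCXXCXXCXXXCXXCXXXCXXCXX

φ(CXXXCXXCXXXCXXCXX) expands symbol-by-symbol to X CXX CXX CXX X CXX CXX X CXX CXX CXX X CXX CXX X CXX CXX; joining the 17 pieces gives the next term.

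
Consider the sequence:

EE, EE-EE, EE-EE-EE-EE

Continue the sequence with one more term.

Every step duplicates the string with '-' between the halves.
Doubling EE-EE-EE-EE with '-' between the halves:

EE-EE-EE-EE-EE-EE-EE-EE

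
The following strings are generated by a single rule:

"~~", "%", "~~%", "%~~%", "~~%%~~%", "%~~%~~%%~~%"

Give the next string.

~~%%~~%%~~%~~%%~~%

Each term (from the third on) is the two preceding terms concatenated in order: term 3 = ~~·% = ~~%.
So term 7 is ~~%%~~%·%~~%~~%%~~%.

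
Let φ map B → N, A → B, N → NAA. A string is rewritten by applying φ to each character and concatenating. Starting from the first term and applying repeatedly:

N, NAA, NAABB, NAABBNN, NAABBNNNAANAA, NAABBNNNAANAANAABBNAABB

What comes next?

Applying the rule to each of the 23 symbols of NAABBNNNAANAANAABBNAABB gives the pieces NAA B B N N NAA NAA NAA B B NAA B B NAA B B N N NAA B B N N, which concatenate to the answer.

NAABBNNNAANAANAABBNAABBNAABBNNNAABBNN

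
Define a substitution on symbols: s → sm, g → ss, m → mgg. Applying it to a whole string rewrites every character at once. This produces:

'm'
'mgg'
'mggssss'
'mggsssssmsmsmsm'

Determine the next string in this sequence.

Applying the rule to each of the 15 symbols of mggsssssmsmsmsm gives the pieces mgg ss ss sm sm sm sm sm mgg sm mgg sm mgg sm mgg, which concatenate to the answer.

mggsssssmsmsmsmsmmggsmmggsmmggsmmgg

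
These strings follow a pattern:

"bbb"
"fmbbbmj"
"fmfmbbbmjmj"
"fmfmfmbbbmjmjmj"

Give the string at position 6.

Every step adds fm to the front and mj to the end of the previous string.
From fmfmfmbbbmjmjmj, 2 further steps: fmfmfmbbbmjmjmj → fmfmfmfmbbbmjmjmjmj → (answer).

fmfmfmfmfmbbbmjmjmjmjmj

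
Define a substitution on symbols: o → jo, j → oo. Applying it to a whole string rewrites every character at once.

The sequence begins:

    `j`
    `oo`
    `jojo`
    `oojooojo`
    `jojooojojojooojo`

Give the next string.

Applying the rule to each of the 16 symbols of jojooojojojooojo gives the pieces oo jo oo jo jo jo oo jo oo jo oo jo jo jo oo jo, which concatenate to the answer.

oojooojojojooojooojooojojojooojo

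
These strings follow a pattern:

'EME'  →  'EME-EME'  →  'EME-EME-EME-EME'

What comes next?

EME-EME-EME-EME-EME-EME-EME-EME

Every step duplicates the string with '-' between the halves.
So the next term is two copies of EME-EME-EME-EME with '-' between the halves.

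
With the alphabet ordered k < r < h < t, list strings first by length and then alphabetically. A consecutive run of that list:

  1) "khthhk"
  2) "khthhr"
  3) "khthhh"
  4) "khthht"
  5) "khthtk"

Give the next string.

Find the rightmost character of khthtk below t, bump it to the next letter, and reset everything to its right to k.

khthtr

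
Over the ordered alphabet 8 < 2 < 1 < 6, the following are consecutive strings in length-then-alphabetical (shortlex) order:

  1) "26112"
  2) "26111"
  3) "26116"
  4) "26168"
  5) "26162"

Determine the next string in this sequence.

26161

The successor of 26162 increments the rightmost position that isn't already 6 and resets every position after it to 8.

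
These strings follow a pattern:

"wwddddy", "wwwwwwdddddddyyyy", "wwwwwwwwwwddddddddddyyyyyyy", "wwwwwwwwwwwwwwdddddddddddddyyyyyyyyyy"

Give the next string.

wwwwwwwwwwwwwwwwwwddddddddddddddddyyyyyyyyyyyyy

Term n consists of 4n-2 w's, followed by 3n+1 d's, followed by 3n-2 y's (n = 1, 2, …).
For the next term, n = 5, so the run lengths are 18, 16, 13.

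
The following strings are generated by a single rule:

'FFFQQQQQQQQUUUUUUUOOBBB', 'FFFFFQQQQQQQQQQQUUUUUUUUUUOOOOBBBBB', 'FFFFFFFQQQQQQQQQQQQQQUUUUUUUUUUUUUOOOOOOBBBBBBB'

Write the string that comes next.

FFFFFFFFFQQQQQQQQQQQQQQQQQUUUUUUUUUUUUUUUUOOOOOOOOBBBBBBBBB

Reading off run lengths: F runs 3, 5, 7; Q runs 8, 11, 14; U runs 7, 10, 13; O runs 2, 4, 6; B runs 3, 5, 7 — each is linear in n, where the shown terms are n = 2, 3, 4.
Setting n = 5 gives 9, 17, 16, 8, 9 characters in each block.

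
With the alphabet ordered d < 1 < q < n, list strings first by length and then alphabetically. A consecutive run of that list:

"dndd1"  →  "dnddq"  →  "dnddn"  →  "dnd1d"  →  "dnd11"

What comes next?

dnd1q

Treat dnd11 as a base-4 numeral over the given alphabet and add one, carrying through any trailing n's.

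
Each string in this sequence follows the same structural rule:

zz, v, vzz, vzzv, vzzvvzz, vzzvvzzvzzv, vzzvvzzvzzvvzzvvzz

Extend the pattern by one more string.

From term 3 onward, concatenate the last term with the second-to-last: v·zz = vzz, vzz·v = vzzv, …
The next term joins vzzvvzzvzzvvzzvvzz and vzzvvzzvzzv.

vzzvvzzvzzvvzzvvzzvzzvvzzvzzv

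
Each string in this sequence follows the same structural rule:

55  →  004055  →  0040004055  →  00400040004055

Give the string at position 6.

0040004000400040004055

The strings grow by a fixed prefix 0040 each time.
From 00400040004055, 2 further steps: 00400040004055 → 004000400040004055 → (answer).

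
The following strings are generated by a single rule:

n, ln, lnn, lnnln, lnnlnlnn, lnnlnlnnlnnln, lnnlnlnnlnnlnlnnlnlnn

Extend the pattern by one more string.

Each term (from the third on) is the previous term followed by the one before it: term 3 = ln·n = lnn.
The next term joins lnnlnlnnlnnlnlnnlnlnn and lnnlnlnnlnnln.

lnnlnlnnlnnlnlnnlnlnnlnnlnlnnlnnln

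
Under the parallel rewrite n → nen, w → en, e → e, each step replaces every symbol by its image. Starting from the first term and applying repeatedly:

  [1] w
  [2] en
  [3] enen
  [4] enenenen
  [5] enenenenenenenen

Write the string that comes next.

enenenenenenenenenenenenenenenen

Replace each of the 16 characters of enenenenenenenen in place — e nen e nen e nen e nen e nen e nen e nen e nen — and concatenate.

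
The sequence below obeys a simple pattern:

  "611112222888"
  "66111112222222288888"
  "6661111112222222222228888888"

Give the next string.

Each string has the form 6^{n} 1^{n+3} 2^{4n} 8^{2n+1} (n = 1, 2, …).
Setting n = 4 gives 4, 7, 16, 9 characters in each block.

666611111112222222222222222888888888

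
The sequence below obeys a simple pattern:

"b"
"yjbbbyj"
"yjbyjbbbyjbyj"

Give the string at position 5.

s(k+1) = yjb·s(k)·byj, so each term gains yjb as a prefix and byj as a suffix.
From yjbyjbbbyjbyj, 2 further steps: yjbyjbbbyjbyj → yjbyjbyjbbbyjbyjbyj → (answer).

yjbyjbyjbyjbbbyjbyjbyjbyj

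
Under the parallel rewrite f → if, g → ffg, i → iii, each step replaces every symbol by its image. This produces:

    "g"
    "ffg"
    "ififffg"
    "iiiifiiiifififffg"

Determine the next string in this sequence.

iiiiiiiiiiiiifiiiiiiiiiiiiifiiiifiiiifififffg

Applying the rule to each of the 17 symbols of iiiifiiiifififffg gives the pieces iii iii iii iii if iii iii iii iii if iii if iii if if if ffg, which concatenate to the answer.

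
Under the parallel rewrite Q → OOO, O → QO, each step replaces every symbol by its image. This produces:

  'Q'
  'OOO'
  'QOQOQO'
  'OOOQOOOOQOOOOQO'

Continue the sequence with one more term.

Rewriting the 15 symbols of OOOQOOOOQOOOOQO one by one yields QO QO QO OOO QO QO QO QO OOO QO QO QO QO OOO QO; concatenated:

QOQOQOOOOQOQOQOQOOOOQOQOQOQOOOOQO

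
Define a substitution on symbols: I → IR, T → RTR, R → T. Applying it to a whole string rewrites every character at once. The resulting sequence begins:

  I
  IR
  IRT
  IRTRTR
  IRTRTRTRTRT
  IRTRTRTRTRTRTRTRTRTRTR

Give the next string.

Replace each of the 22 characters of IRTRTRTRTRTRTRTRTRTRTR in place — IR T RTR T RTR T RTR T RTR T RTR T RTR T RTR T RTR T RTR T RTR T — and concatenate.

IRTRTRTRTRTRTRTRTRTRTRTRTRTRTRTRTRTRTRTRTRT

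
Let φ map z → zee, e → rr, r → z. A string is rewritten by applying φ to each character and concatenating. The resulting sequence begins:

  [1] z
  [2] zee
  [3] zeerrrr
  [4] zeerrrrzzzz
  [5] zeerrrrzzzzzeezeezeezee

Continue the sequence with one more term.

zeerrrrzzzzzeezeezeezeezeerrrrzeerrrrzeerrrrzeerrrr

Applying the rule to each of the 23 symbols of zeerrrrzzzzzeezeezeezee gives the pieces zee rr rr z z z z zee zee zee zee zee rr rr zee rr rr zee rr rr zee rr rr, which concatenate to the answer.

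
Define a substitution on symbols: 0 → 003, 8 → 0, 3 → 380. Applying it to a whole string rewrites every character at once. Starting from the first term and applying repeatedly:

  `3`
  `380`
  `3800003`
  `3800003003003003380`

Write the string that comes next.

38000030030030033800030033800030033800030033803800003

Replace each of the 19 characters of 3800003003003003380 in place — 380 0 003 003 003 003 380 003 003 380 003 003 380 003 003 380 380 0 003 — and concatenate.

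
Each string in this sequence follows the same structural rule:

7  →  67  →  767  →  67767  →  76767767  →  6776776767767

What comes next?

Each term (from the third on) is the two preceding terms concatenated in order: term 3 = 7·67 = 767.
The next term joins 76767767 and 6776776767767.

767677676776776767767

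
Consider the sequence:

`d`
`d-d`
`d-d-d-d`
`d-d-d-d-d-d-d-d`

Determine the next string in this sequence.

Each string is two copies of the previous one joined by '-'.
So the next term is two copies of d-d-d-d-d-d-d-d with '-' between the halves.

d-d-d-d-d-d-d-d-d-d-d-d-d-d-d-d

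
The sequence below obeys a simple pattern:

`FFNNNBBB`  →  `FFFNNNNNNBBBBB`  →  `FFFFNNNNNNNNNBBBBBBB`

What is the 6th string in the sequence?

Each string has the form F^{n+1} N^{3n} B^{2n+1} (n = 1, 2, …).
For term 6, n = 6, so the run lengths are 7, 18, 13.

FFFFFFFNNNNNNNNNNNNNNNNNNBBBBBBBBBBBBB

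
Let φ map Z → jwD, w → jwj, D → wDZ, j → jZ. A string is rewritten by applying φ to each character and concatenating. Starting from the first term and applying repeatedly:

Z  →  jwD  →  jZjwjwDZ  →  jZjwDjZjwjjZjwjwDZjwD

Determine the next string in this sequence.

Rewriting the 21 symbols of jZjwDjZjwjjZjwjwDZjwD one by one yields jZ jwD jZ jwj wDZ jZ jwD jZ jwj jZ jZ jwD jZ jwj jZ jwj wDZ jwD jZ jwj wDZ; concatenated:

jZjwDjZjwjwDZjZjwDjZjwjjZjZjwDjZjwjjZjwjwDZjwDjZjwjwDZ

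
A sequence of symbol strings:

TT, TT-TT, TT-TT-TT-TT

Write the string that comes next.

TT-TT-TT-TT-TT-TT-TT-TT

Each string is two copies of the previous one joined by '-'.
One more doubling of TT-TT-TT-TT gives the answer.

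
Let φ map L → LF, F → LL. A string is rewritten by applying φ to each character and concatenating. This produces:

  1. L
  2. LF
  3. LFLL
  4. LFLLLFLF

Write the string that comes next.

LFLLLFLFLFLLLFLL

Apply φ to LFLLLFLF symbol by symbol: L→LF, F→LL, L→LF, L→LF, L→LF, F→LL, L→LF, F→LL; joined: LF LL LF LF LF LL LF LL.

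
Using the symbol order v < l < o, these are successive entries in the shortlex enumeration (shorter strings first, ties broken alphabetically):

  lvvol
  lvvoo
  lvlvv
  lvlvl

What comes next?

lvlvo

The successor of lvlvl increments the rightmost position that isn't already o and resets every position after it to v.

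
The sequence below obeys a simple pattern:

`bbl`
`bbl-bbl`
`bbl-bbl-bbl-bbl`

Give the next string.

bbl-bbl-bbl-bbl-bbl-bbl-bbl-bbl

Each string is two copies of the previous one joined by '-'.
One more doubling of bbl-bbl-bbl-bbl gives the answer.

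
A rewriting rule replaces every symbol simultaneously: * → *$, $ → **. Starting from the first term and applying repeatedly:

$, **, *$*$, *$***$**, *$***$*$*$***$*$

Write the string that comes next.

*$***$*$*$***$***$***$*$*$***$**

Replace each of the 16 characters of *$***$*$*$***$*$ in place — *$ ** *$ *$ *$ ** *$ ** *$ ** *$ *$ *$ ** *$ ** — and concatenate.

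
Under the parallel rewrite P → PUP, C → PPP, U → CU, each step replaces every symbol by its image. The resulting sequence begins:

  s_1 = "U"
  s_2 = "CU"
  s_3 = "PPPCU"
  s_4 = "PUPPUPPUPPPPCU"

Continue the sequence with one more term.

Rewriting the 14 symbols of PUPPUPPUPPPPCU one by one yields PUP CU PUP PUP CU PUP PUP CU PUP PUP PUP PUP PPP CU; concatenated:

PUPCUPUPPUPCUPUPPUPCUPUPPUPPUPPUPPPPCU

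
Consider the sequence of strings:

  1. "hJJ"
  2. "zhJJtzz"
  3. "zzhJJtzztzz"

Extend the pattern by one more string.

zzzhJJtzztzztzz

s(k+1) = z·s(k)·tzz, so each term gains z as a prefix and tzz as a suffix.
One more step from zzhJJtzztzz gives the answer.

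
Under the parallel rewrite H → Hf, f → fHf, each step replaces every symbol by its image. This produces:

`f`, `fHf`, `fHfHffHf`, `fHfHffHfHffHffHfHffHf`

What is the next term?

Rewriting the 21 symbols of fHfHffHfHffHffHfHffHf one by one yields fHf Hf fHf Hf fHf fHf Hf fHf Hf fHf fHf Hf fHf fHf Hf fHf Hf fHf fHf Hf fHf; concatenated:

fHfHffHfHffHffHfHffHfHffHffHfHffHffHfHffHfHffHffHfHffHf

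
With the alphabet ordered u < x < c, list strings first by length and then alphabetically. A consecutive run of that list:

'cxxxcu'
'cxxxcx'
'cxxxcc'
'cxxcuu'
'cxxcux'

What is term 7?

Stepping forward 2 times from cxxcux: cxxcux → cxxcuc, then the target.

cxxcxu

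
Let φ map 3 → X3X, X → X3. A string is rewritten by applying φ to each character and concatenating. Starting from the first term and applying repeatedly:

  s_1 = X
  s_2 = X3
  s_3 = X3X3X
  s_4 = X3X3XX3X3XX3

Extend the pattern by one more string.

X3X3XX3X3XX3X3X3XX3X3XX3X3X3X

Expanding X3X3XX3X3XX3: X→X3, 3→X3X, X→X3, 3→X3X, X→X3, X→X3, 3→X3X, X→X3, 3→X3X, X→X3, X→X3, 3→X3X. Concatenated: X3 X3X X3 X3X X3 X3 X3X X3 X3X X3 X3 X3X.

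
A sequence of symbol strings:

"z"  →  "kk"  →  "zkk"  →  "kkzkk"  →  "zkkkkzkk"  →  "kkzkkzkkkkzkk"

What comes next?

zkkkkzkkkkzkkzkkkkzkk

From term 3 onward, concatenate the second-to-last term with the last: z·kk = zkk, kk·zkk = kkzkk, …
So term 7 is zkkkkzkk·kkzkkzkkkkzkk.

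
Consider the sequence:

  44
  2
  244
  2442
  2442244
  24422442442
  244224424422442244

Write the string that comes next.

24422442442244224424422442442

This is a Fibonacci-style word recurrence s(k) = s(k−1)·s(k−2): e.g. 2·44 = 244.
The next term joins 244224424422442244 and 24422442442.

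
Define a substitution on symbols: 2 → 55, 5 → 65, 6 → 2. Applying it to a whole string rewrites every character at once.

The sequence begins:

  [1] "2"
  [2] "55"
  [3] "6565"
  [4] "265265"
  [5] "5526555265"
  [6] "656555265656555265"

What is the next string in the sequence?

265265656555265265265656555265

Replace each of the 18 characters of 656555265656555265 in place — 2 65 2 65 65 65 55 2 65 2 65 2 65 65 65 55 2 65 — and concatenate.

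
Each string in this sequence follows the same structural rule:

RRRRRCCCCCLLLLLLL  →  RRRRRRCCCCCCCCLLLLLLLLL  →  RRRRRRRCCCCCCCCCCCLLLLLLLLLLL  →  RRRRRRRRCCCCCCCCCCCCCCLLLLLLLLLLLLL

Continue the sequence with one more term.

Term n consists of n+3 R's, followed by 3n-1 C's, followed by 2n+3 L's, where the shown terms are n = 2, 3, 4, 5.
Setting n = 6 gives 9, 17, 15 characters in each block.

RRRRRRRRRCCCCCCCCCCCCCCCCCLLLLLLLLLLLLLLL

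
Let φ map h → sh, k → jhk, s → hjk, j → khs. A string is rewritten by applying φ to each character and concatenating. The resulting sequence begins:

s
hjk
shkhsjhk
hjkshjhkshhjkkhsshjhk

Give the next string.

shkhsjhkhjkshkhsshjhkhjkshshkhsjhkjhkshhjkhjkshkhsshjhk

φ(hjkshjhkshhjkkhsshjhk) expands symbol-by-symbol to sh khs jhk hjk sh khs sh jhk hjk sh sh khs jhk jhk sh hjk hjk sh khs sh jhk; joining the 21 pieces gives the next term.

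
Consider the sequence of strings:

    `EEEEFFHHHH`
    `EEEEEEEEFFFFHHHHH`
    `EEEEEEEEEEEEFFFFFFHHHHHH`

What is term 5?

EEEEEEEEEEEEEEEEEEEEFFFFFFFFFFHHHHHHHH

The n-th term is 4n E's then 2n F's then n+3 H's (n = 1, 2, …).
For term 5, n = 5, so the run lengths are 20, 10, 8.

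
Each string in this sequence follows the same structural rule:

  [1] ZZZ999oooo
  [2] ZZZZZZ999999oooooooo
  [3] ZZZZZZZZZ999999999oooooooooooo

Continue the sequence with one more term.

ZZZZZZZZZZZZ999999999999oooooooooooooooo

Term n consists of 3n Z's, followed by 3n 9's, followed by 4n o's (n = 1, 2, …).
For the next term, n = 4, so the run lengths are 12, 12, 16.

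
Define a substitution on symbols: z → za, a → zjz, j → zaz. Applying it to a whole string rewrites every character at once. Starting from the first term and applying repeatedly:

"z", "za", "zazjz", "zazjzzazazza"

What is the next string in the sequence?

Apply φ to zazjzzazazza symbol by symbol: z→za, a→zjz, z→za, j→zaz, z→za, z→za, a→zjz, z→za, a→zjz, z→za, z→za, a→zjz; joined: za zjz za zaz za za zjz za zjz za za zjz.

zazjzzazazzazazjzzazjzzazazjz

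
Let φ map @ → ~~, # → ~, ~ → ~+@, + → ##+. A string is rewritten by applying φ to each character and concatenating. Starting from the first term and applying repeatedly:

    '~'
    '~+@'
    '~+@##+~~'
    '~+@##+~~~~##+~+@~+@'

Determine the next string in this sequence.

φ(~+@##+~~~~##+~+@~+@) expands symbol-by-symbol to ~+@ ##+ ~~ ~ ~ ##+ ~+@ ~+@ ~+@ ~+@ ~ ~ ##+ ~+@ ##+ ~~ ~+@ ##+ ~~; joining the 19 pieces gives the next term.

~+@##+~~~~##+~+@~+@~+@~+@~~##+~+@##+~~~+@##+~~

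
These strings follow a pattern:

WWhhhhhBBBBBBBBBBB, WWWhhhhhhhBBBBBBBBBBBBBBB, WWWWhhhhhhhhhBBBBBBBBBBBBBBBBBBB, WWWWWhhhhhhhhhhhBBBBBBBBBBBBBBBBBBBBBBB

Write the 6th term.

WWWWWWWhhhhhhhhhhhhhhhBBBBBBBBBBBBBBBBBBBBBBBBBBBBBBB

The n-th term is n-1 W's then 2n-1 h's then 4n-1 B's, where the shown terms are n = 3, 4, 5, 6.
Setting n = 8 gives 7, 15, 31 characters in each block.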